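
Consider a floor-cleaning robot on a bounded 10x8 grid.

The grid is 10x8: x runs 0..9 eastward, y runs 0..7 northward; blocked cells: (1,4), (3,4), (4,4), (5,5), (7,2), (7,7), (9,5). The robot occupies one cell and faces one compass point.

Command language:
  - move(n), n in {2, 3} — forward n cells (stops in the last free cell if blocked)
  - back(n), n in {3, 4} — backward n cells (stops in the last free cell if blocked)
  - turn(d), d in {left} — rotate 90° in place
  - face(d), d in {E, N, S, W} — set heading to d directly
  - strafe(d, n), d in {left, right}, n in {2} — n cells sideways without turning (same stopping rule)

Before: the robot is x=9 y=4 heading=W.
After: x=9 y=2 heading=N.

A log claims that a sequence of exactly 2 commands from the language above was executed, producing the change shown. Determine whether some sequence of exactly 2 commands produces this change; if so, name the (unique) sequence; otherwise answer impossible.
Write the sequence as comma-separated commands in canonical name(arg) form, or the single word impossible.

key: order matters: swapping strafe(left, 2) and face(N) lands elsewhere
from: x=9 y=4 heading=W
1. strafe(left, 2) → x=9 y=2 heading=W
2. face(N) → x=9 y=2 heading=N
all 121 alternatives checked — unique.

strafe(left, 2), face(N)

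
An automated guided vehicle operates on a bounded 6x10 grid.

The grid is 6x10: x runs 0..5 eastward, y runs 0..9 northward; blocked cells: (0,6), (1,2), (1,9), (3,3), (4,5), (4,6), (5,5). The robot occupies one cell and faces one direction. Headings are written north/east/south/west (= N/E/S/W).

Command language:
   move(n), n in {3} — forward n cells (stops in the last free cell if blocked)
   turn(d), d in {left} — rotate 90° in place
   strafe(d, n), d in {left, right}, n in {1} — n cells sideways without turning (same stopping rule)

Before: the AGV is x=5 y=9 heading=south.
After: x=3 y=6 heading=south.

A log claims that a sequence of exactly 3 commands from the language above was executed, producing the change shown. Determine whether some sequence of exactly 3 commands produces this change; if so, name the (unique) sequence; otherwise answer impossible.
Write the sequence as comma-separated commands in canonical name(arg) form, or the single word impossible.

strafe(right, 1), strafe(right, 1), move(3)

key: running move(3) before strafe(right, 1) would end elsewhere — order is forced
t0: x=5 y=9 heading=south
step 1 (strafe(right, 1)): x=4 y=9 heading=south
step 2 (strafe(right, 1)): x=3 y=9 heading=south
step 3 (move(3)): x=3 y=6 heading=south
no rival 3-sequence matches.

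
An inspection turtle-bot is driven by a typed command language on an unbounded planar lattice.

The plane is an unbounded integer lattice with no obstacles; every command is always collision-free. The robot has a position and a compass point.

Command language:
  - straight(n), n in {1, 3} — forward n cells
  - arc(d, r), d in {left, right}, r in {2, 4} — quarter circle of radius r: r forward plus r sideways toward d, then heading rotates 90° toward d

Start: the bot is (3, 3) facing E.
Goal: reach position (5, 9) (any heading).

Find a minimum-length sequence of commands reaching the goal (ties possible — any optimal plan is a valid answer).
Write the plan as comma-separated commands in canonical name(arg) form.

arc(left, 4), arc(left, 2)

t0: (3, 3) facing E
1. arc(left, 4) → (7, 7) facing N
2. arc(left, 2) → (5, 9) facing W
minimal: 2 command(s), checked below 2.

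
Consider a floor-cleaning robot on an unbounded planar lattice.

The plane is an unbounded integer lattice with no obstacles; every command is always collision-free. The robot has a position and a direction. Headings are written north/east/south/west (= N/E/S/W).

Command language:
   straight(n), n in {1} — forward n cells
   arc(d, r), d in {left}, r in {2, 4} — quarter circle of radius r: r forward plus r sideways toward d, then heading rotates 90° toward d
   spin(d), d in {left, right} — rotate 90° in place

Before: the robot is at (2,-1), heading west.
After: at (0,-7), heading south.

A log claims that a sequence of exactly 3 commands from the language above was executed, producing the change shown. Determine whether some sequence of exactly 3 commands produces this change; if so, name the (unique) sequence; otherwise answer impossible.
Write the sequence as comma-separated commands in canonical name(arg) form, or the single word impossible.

arc(left, 4), arc(left, 2), spin(right)

key: running spin(right) before arc(left, 4) would end elsewhere — order is forced
begin: at (2,-1), heading west
step 1 (arc(left, 4)): at (-2,-5), heading south
step 2 (arc(left, 2)): at (0,-7), heading east
step 3 (spin(right)): at (0,-7), heading south
no rival 3-sequence matches.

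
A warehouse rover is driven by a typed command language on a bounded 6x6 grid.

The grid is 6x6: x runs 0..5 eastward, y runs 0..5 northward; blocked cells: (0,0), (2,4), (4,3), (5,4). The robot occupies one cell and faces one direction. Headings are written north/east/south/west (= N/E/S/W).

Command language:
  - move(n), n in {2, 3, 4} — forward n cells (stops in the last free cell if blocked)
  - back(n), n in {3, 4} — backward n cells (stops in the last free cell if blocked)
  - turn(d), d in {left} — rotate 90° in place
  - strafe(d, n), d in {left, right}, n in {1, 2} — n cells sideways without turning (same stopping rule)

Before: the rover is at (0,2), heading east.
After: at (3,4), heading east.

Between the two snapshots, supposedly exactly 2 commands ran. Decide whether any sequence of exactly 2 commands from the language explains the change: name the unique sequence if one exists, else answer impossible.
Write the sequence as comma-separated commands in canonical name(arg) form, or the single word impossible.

move(3), strafe(left, 2)

key: order matters: swapping move(3) and strafe(left, 2) lands elsewhere
from: at (0,2), heading east
step 1 (move(3)): at (3,2), heading east
step 2 (strafe(left, 2)): at (3,4), heading east
uniquely the one of 100 2-step routes that fits.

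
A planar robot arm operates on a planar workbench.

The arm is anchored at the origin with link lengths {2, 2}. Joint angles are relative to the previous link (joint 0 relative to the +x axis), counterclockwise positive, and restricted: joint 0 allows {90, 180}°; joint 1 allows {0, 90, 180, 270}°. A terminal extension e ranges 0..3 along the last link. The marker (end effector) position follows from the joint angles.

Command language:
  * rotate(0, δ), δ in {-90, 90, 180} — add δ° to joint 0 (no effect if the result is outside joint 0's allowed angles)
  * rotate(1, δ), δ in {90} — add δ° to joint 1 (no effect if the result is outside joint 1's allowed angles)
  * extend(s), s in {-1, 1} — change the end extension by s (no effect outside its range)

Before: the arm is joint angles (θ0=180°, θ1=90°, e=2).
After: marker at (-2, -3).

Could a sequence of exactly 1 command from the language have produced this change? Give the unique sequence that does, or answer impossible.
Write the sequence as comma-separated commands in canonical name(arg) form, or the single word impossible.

extend(-1)

from: joint angles (θ0=180°, θ1=90°, e=2)
step 1 (extend(-1)): joint angles (θ0=180°, θ1=90°, e=1)
all 6 alternatives checked — unique.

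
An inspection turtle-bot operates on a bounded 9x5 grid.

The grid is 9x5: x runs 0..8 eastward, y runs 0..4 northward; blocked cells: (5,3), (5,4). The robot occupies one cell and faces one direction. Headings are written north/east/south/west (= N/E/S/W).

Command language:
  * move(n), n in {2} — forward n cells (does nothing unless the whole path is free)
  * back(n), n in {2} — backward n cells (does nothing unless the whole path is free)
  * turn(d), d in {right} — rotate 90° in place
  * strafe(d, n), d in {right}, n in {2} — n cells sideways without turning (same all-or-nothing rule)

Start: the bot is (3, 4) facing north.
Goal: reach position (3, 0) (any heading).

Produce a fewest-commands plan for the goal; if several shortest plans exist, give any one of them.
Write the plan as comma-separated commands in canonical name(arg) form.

back(2), back(2)

t0: (3, 4) facing north
[1] after back(2): (3, 2) facing north
[2] after back(2): (3, 0) facing north
nothing shorter than 2 reaches the goal.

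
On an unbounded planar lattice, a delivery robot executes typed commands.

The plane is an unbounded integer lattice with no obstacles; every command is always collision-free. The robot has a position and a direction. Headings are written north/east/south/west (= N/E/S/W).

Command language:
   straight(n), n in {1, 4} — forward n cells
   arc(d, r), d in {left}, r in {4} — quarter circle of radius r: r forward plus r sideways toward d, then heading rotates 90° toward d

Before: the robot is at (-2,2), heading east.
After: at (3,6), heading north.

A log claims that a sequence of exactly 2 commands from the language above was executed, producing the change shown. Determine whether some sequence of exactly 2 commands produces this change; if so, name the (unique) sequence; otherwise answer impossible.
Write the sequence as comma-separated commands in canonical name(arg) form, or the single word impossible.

straight(1), arc(left, 4)

key: position moved to (3,6) AND the heading swung to N — translation plus rotation needed
start: at (-2,2), heading east
[1] after straight(1): at (-1,2), heading east
[2] after arc(left, 4): at (3,6), heading north
uniquely the one of 9 2-step routes that fits.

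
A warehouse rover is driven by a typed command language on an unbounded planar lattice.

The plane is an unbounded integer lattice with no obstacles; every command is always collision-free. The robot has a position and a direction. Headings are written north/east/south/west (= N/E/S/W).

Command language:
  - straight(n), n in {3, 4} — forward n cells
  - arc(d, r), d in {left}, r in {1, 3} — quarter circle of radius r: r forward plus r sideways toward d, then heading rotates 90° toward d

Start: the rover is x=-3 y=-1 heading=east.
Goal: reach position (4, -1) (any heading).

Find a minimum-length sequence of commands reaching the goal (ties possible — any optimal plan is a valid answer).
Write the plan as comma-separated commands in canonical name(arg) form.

initial: x=-3 y=-1 heading=east
1. straight(4) → x=1 y=-1 heading=east
2. straight(3) → x=4 y=-1 heading=east
no 1-step plan works, so 2 is optimal.

straight(4), straight(3)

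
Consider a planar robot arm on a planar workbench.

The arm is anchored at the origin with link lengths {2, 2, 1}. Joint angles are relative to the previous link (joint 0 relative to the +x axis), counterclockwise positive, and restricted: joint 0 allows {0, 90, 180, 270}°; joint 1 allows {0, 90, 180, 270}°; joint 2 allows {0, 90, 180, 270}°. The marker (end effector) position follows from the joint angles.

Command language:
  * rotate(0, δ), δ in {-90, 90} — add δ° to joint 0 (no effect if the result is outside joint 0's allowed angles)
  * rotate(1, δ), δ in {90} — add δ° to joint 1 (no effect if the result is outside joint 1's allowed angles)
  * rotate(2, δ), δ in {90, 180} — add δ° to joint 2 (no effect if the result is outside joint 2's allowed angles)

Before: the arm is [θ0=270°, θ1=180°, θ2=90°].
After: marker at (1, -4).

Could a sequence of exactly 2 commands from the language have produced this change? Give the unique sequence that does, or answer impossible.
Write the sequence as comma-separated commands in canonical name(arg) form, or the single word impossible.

rotate(1, 90), rotate(1, 90)

start: [θ0=270°, θ1=180°, θ2=90°]
t=1 rotate(1, 90) ⇒ [θ0=270°, θ1=270°, θ2=90°]
t=2 rotate(1, 90) ⇒ [θ0=270°, θ1=0°, θ2=90°]
no rival 2-sequence matches.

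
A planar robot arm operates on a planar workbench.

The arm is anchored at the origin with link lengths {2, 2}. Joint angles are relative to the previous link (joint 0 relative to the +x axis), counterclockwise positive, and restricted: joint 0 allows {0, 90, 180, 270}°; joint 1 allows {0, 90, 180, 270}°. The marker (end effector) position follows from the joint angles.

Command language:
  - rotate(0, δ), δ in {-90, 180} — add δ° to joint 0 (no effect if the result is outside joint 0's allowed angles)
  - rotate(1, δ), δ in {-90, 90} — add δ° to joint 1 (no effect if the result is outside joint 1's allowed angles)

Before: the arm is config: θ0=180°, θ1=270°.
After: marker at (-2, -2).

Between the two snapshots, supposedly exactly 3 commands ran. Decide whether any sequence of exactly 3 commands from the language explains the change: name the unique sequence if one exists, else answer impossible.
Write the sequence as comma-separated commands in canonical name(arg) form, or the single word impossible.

rotate(0, -90), rotate(0, -90), rotate(0, -90)

initial: config: θ0=180°, θ1=270°
1. rotate(0, -90) → config: θ0=90°, θ1=270°
2. rotate(0, -90) → config: θ0=0°, θ1=270°
3. rotate(0, -90) → config: θ0=270°, θ1=270°
uniquely the one of 64 3-step routes that fits.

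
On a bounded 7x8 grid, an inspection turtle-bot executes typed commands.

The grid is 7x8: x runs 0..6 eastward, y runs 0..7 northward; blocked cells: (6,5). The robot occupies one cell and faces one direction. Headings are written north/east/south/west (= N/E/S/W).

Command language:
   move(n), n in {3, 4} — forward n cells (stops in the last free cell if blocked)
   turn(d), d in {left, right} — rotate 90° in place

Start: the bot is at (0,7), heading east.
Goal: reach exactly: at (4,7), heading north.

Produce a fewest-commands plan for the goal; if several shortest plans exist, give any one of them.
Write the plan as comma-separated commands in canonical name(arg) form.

move(4), turn(left)

start: at (0,7), heading east
t=1 move(4) ⇒ at (4,7), heading east
t=2 turn(left) ⇒ at (4,7), heading north
minimal: 2 command(s), checked below 2.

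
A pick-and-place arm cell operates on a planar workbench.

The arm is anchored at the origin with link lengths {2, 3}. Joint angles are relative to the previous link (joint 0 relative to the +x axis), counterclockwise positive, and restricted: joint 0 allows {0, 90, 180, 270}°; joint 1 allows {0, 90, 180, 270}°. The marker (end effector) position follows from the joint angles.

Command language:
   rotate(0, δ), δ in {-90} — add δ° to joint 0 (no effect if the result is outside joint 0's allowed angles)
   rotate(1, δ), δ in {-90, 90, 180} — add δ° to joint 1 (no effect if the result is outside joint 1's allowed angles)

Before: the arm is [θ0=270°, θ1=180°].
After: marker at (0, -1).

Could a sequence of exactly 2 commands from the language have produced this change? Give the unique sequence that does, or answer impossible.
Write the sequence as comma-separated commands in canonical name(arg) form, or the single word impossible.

t0: [θ0=270°, θ1=180°]
[1] after rotate(0, -90): [θ0=180°, θ1=180°]
[2] after rotate(0, -90): [θ0=90°, θ1=180°]
uniquely the one of 16 2-step routes that fits.

rotate(0, -90), rotate(0, -90)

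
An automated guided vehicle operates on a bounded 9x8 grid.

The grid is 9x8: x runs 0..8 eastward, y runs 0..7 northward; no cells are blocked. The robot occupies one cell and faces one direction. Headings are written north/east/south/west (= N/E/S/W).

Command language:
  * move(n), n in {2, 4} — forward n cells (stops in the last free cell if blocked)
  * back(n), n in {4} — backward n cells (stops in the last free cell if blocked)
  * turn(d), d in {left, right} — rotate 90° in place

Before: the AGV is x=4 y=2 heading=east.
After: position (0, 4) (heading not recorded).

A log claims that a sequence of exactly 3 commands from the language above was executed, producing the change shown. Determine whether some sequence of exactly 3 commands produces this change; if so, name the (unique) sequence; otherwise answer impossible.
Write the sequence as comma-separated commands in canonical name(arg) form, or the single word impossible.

back(4), turn(left), move(2)

key: running move(2) before back(4) would end elsewhere — order is forced
start: x=4 y=2 heading=east
[1] after back(4): x=0 y=2 heading=east
[2] after turn(left): x=0 y=2 heading=north
[3] after move(2): x=0 y=4 heading=north
no rival 3-sequence matches.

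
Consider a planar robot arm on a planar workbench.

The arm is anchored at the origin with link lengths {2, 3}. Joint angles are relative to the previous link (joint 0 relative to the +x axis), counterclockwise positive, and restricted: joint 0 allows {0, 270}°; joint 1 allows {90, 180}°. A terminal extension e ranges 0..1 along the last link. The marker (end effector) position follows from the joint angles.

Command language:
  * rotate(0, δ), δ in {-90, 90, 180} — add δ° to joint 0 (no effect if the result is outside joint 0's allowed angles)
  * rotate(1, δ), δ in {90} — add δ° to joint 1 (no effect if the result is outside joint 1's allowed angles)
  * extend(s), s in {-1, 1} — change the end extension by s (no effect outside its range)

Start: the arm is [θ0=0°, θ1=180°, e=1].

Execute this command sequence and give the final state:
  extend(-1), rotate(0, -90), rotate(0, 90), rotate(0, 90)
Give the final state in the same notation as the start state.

[θ0=0°, θ1=180°, e=0]

from: [θ0=0°, θ1=180°, e=1]
[1] after extend(-1): [θ0=0°, θ1=180°, e=0]
[2] after rotate(0, -90): [θ0=270°, θ1=180°, e=0]
[3] after rotate(0, 90): [θ0=0°, θ1=180°, e=0]
[4] after rotate(0, 90): [θ0=0°, θ1=180°, e=0]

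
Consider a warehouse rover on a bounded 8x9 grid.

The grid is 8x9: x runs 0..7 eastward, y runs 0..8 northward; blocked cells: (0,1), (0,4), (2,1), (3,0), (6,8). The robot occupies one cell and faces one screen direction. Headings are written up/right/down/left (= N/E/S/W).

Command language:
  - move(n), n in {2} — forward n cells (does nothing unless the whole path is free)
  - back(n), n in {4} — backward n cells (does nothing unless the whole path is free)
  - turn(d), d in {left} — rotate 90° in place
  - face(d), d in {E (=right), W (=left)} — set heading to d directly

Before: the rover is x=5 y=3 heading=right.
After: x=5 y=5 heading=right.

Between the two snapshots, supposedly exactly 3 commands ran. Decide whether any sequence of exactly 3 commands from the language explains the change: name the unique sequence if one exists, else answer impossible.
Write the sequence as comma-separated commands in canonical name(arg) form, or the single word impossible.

key: running face(E) before turn(left) would end elsewhere — order is forced
from: x=5 y=3 heading=right
1. turn(left) → x=5 y=3 heading=up
2. move(2) → x=5 y=5 heading=up
3. face(E) → x=5 y=5 heading=right
uniquely the one of 125 3-step routes that fits.

turn(left), move(2), face(E)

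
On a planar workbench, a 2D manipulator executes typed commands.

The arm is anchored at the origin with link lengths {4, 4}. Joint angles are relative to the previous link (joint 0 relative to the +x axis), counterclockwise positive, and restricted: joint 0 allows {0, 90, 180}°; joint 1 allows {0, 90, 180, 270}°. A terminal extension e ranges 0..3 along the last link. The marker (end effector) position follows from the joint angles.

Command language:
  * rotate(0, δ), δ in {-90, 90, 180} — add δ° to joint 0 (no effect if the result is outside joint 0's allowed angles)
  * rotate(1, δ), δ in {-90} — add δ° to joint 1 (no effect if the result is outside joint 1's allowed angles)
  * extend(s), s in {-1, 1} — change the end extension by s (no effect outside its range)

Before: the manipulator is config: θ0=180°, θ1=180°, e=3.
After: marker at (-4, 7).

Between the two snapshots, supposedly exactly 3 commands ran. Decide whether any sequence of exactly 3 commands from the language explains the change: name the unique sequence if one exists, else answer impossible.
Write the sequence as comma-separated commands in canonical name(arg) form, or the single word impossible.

start: config: θ0=180°, θ1=180°, e=3
t=1 rotate(1, -90) ⇒ config: θ0=180°, θ1=90°, e=3
t=2 rotate(1, -90) ⇒ config: θ0=180°, θ1=0°, e=3
t=3 rotate(1, -90) ⇒ config: θ0=180°, θ1=270°, e=3
no rival 3-sequence matches.

rotate(1, -90), rotate(1, -90), rotate(1, -90)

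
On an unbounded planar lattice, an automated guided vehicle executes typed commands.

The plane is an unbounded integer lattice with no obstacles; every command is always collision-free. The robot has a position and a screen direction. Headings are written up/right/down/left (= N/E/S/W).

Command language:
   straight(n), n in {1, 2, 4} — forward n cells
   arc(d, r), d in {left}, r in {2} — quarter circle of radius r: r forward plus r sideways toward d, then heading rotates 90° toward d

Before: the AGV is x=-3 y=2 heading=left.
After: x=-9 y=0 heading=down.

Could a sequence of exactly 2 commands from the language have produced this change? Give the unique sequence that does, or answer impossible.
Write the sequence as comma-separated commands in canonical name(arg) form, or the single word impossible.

straight(4), arc(left, 2)

key: cell and facing (now S) both changed — the 2 commands mix motion and turning
begin: x=-3 y=2 heading=left
step 1 (straight(4)): x=-7 y=2 heading=left
step 2 (arc(left, 2)): x=-9 y=0 heading=down
uniquely the one of 16 2-step routes that fits.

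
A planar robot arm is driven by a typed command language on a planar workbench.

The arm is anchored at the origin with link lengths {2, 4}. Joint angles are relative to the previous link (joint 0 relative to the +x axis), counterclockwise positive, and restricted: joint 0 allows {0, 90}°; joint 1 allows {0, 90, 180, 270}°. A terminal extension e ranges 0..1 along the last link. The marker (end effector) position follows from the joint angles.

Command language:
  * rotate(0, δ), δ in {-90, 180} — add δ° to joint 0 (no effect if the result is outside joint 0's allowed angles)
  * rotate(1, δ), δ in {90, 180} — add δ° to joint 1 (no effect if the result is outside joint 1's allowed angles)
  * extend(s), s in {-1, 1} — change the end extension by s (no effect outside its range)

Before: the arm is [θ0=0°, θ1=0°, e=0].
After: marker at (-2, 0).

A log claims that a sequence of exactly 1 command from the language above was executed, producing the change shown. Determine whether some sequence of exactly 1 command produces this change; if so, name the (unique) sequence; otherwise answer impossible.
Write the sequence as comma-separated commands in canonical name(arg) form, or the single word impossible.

begin: [θ0=0°, θ1=0°, e=0]
step 1 (rotate(1, 180)): [θ0=0°, θ1=180°, e=0]
uniquely the one of 6 1-step routes that fits.

rotate(1, 180)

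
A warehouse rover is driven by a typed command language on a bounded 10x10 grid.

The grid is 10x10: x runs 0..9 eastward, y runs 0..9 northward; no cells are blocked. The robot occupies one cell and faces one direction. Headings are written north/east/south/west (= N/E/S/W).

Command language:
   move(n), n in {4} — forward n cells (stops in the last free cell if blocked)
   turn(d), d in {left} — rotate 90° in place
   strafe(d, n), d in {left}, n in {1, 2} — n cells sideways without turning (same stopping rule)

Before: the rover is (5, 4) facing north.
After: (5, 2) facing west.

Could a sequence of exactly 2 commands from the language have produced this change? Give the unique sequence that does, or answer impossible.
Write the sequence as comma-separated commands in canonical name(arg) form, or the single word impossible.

turn(left), strafe(left, 2)

key: running strafe(left, 2) before turn(left) would end elsewhere — order is forced
start: (5, 4) facing north
1. turn(left) → (5, 4) facing west
2. strafe(left, 2) → (5, 2) facing west
no rival 2-sequence matches.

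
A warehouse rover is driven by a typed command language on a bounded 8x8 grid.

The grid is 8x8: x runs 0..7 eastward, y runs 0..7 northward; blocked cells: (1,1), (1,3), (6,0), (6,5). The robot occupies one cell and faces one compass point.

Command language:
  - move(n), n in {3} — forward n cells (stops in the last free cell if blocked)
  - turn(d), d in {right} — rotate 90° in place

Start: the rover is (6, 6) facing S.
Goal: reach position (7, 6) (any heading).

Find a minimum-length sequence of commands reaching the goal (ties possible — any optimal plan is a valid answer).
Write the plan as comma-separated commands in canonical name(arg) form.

start: (6, 6) facing S
1. turn(right) → (6, 6) facing W
2. turn(right) → (6, 6) facing N
3. turn(right) → (6, 6) facing E
4. move(3) → (7, 6) facing E
minimal: 4 command(s), checked below 4.

turn(right), turn(right), turn(right), move(3)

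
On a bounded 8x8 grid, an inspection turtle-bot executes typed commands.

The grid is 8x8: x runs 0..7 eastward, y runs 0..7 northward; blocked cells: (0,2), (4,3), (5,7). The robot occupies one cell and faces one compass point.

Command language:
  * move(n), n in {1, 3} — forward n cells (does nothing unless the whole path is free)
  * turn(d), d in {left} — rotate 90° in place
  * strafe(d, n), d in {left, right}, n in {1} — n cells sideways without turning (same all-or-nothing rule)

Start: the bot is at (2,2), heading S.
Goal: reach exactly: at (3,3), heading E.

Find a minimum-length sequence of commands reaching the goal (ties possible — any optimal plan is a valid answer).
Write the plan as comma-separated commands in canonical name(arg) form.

turn(left), move(1), strafe(left, 1)

begin: at (2,2), heading S
t=1 turn(left) ⇒ at (2,2), heading E
t=2 move(1) ⇒ at (3,2), heading E
t=3 strafe(left, 1) ⇒ at (3,3), heading E
no 2-step plan works, so 3 is optimal.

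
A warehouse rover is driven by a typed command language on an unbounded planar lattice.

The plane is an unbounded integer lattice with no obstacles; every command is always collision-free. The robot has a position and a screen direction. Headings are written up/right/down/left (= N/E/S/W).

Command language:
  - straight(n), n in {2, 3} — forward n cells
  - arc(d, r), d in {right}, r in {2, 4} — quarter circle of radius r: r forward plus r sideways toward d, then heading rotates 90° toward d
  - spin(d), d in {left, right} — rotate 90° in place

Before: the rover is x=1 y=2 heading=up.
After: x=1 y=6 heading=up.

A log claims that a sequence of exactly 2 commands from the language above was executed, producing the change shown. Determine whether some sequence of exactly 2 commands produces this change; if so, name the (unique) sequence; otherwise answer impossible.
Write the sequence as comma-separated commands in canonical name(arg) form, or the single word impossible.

key: heading stays N — no command in the sequence turns
initial: x=1 y=2 heading=up
[1] after straight(2): x=1 y=4 heading=up
[2] after straight(2): x=1 y=6 heading=up
no rival 2-sequence matches.

straight(2), straight(2)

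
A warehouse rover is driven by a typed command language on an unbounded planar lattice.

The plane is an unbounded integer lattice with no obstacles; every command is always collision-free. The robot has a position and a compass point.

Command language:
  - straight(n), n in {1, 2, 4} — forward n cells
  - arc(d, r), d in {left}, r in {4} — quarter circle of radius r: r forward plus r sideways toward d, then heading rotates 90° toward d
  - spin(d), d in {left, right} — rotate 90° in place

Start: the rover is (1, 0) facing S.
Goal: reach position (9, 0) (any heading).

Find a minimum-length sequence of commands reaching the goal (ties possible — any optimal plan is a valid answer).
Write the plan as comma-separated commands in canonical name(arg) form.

arc(left, 4), arc(left, 4)

from: (1, 0) facing S
t=1 arc(left, 4) ⇒ (5, -4) facing E
t=2 arc(left, 4) ⇒ (9, 0) facing N
nothing shorter than 2 reaches the goal.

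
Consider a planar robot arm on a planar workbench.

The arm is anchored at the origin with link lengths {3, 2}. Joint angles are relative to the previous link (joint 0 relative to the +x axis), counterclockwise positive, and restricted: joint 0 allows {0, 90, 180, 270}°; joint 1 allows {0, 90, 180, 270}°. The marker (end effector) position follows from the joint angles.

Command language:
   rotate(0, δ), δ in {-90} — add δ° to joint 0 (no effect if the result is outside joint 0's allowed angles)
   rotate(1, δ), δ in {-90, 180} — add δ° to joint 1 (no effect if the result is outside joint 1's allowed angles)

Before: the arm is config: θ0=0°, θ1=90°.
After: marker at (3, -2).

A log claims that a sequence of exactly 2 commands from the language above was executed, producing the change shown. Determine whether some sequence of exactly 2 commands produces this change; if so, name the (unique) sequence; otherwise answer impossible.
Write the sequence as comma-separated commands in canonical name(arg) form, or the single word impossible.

initial: config: θ0=0°, θ1=90°
step 1 (rotate(1, -90)): config: θ0=0°, θ1=0°
step 2 (rotate(1, -90)): config: θ0=0°, θ1=270°
all 9 alternatives checked — unique.

rotate(1, -90), rotate(1, -90)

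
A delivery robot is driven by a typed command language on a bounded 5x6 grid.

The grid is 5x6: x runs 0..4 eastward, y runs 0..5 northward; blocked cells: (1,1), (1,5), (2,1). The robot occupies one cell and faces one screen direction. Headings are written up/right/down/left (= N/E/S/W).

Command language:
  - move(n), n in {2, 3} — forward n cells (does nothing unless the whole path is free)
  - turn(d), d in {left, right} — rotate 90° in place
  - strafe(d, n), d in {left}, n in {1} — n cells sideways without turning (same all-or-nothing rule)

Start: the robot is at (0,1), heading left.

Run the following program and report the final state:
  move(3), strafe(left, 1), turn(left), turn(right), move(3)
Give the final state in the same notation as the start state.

initial: at (0,1), heading left
1. move(3) → at (0,1), heading left
2. strafe(left, 1) → at (0,0), heading left
3. turn(left) → at (0,0), heading down
4. turn(right) → at (0,0), heading left
5. move(3) → at (0,0), heading left

at (0,0), heading left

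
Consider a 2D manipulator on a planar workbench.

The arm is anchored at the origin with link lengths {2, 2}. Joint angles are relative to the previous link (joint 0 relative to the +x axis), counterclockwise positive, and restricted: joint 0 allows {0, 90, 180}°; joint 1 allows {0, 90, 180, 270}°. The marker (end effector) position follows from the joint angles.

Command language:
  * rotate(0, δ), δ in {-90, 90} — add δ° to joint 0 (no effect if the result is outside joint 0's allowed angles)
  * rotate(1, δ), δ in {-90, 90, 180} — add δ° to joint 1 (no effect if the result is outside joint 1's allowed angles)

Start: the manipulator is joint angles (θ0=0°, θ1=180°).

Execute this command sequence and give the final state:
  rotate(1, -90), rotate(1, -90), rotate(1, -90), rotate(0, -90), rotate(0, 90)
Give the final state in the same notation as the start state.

joint angles (θ0=90°, θ1=270°)

t0: joint angles (θ0=0°, θ1=180°)
step 1 (rotate(1, -90)): joint angles (θ0=0°, θ1=90°)
step 2 (rotate(1, -90)): joint angles (θ0=0°, θ1=0°)
step 3 (rotate(1, -90)): joint angles (θ0=0°, θ1=270°)
step 4 (rotate(0, -90)): joint angles (θ0=0°, θ1=270°)
step 5 (rotate(0, 90)): joint angles (θ0=90°, θ1=270°)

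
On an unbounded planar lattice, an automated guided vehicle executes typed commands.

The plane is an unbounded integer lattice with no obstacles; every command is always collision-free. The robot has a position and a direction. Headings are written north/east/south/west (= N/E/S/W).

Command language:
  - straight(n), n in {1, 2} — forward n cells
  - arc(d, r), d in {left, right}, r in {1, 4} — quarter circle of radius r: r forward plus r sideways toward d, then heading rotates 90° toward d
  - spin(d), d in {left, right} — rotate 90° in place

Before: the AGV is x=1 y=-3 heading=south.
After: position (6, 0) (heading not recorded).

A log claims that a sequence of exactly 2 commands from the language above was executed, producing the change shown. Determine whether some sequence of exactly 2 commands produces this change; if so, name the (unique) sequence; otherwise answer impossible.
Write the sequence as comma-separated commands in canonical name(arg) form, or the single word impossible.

key: running arc(left, 4) before arc(left, 1) would end elsewhere — order is forced
from: x=1 y=-3 heading=south
step 1 (arc(left, 1)): x=2 y=-4 heading=east
step 2 (arc(left, 4)): x=6 y=0 heading=north
uniquely the one of 64 2-step routes that fits.

arc(left, 1), arc(left, 4)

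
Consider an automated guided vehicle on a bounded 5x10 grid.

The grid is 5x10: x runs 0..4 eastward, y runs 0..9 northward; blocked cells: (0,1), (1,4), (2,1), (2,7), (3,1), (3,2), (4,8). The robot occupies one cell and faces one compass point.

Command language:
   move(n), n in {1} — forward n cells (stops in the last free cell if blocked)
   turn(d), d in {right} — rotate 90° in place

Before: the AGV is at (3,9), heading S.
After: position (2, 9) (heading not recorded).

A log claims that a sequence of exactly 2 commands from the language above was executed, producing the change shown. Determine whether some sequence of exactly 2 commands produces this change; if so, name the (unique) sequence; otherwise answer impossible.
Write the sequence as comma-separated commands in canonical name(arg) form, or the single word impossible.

turn(right), move(1)

key: running move(1) before turn(right) would end elsewhere — order is forced
start: at (3,9), heading S
1. turn(right) → at (3,9), heading W
2. move(1) → at (2,9), heading W
all 4 alternatives checked — unique.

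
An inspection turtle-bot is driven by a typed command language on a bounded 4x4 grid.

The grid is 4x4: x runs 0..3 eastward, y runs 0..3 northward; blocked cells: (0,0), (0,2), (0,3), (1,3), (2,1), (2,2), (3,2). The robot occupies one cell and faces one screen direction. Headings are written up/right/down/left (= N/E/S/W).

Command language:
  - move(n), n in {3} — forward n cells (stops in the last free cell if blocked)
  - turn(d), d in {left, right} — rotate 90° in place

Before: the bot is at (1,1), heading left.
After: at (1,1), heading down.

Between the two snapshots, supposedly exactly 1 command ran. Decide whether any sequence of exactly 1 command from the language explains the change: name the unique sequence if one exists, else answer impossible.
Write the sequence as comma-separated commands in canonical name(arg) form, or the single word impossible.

key: (1,1) unchanged — the single command moves nothing
start: at (1,1), heading left
1. turn(left) → at (1,1), heading down
no rival 1-sequence matches.

turn(left)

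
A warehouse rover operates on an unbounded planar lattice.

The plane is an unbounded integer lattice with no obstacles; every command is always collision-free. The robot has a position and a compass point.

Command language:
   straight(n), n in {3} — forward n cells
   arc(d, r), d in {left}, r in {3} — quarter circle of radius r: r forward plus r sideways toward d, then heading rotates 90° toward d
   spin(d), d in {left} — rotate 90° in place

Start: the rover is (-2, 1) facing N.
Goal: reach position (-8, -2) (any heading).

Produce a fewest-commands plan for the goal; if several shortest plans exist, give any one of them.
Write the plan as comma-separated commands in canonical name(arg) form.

start: (-2, 1) facing N
step 1 (arc(left, 3)): (-5, 4) facing W
step 2 (arc(left, 3)): (-8, 1) facing S
step 3 (straight(3)): (-8, -2) facing S
no 2-step plan works, so 3 is optimal.

arc(left, 3), arc(left, 3), straight(3)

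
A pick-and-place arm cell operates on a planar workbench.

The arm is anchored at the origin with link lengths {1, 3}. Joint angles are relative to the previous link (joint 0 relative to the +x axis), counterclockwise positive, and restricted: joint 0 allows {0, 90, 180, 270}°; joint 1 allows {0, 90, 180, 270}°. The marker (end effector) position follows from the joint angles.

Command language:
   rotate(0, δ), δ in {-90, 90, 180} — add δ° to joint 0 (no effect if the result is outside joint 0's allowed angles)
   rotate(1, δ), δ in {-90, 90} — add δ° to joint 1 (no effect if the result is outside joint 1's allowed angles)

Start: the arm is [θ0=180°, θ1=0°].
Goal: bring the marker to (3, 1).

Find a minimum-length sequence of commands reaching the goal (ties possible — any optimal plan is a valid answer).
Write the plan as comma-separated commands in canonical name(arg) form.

rotate(0, -90), rotate(1, -90)

t0: [θ0=180°, θ1=0°]
[1] after rotate(0, -90): [θ0=90°, θ1=0°]
[2] after rotate(1, -90): [θ0=90°, θ1=270°]
minimal: 2 command(s), checked below 2.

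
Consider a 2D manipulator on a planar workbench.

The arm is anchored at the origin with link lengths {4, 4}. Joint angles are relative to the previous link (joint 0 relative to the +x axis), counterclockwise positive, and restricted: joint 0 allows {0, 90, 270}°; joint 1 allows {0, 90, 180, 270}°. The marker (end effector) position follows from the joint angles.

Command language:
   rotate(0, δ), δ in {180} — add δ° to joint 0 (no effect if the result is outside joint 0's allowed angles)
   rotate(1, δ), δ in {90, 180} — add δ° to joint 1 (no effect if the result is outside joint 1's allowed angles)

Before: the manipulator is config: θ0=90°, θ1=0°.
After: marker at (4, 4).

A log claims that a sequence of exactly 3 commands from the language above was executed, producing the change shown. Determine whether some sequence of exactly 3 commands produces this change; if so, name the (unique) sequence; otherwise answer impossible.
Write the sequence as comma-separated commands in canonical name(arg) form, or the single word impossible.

rotate(1, 90), rotate(1, 90), rotate(1, 90)

from: config: θ0=90°, θ1=0°
1. rotate(1, 90) → config: θ0=90°, θ1=90°
2. rotate(1, 90) → config: θ0=90°, θ1=180°
3. rotate(1, 90) → config: θ0=90°, θ1=270°
uniquely the one of 27 3-step routes that fits.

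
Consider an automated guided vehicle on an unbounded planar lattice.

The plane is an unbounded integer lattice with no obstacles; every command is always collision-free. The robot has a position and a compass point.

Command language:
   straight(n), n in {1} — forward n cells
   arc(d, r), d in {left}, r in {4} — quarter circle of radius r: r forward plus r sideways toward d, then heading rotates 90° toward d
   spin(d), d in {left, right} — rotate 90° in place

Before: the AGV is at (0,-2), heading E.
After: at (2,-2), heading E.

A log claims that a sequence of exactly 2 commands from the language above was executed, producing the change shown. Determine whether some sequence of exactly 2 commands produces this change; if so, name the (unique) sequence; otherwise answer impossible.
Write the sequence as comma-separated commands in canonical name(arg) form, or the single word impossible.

key: heading stays E — no command in the sequence turns
from: at (0,-2), heading E
1. straight(1) → at (1,-2), heading E
2. straight(1) → at (2,-2), heading E
no other 2-command option fits: unique.

straight(1), straight(1)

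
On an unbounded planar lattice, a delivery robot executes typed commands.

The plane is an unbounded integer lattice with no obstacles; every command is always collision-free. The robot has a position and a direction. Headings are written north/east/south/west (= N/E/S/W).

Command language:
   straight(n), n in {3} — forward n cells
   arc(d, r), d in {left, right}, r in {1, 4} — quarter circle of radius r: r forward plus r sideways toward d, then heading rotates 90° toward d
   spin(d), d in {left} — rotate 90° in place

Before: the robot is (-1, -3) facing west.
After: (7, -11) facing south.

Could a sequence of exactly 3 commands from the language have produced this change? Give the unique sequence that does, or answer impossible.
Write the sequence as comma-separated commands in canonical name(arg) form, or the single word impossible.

key: position moved to (7,-11) AND the heading swung to S — translation plus rotation needed
t0: (-1, -3) facing west
[1] after spin(left): (-1, -3) facing south
[2] after arc(left, 4): (3, -7) facing east
[3] after arc(right, 4): (7, -11) facing south
no other 3-command option fits: unique.

spin(left), arc(left, 4), arc(right, 4)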